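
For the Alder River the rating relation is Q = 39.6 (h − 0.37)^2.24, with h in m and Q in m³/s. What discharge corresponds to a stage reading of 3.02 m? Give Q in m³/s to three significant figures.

Q = 39.6 × (3.02 − 0.37)^2.24 = 39.6 × 2.65^2.24 = 351.4 m³/s

351 m³/s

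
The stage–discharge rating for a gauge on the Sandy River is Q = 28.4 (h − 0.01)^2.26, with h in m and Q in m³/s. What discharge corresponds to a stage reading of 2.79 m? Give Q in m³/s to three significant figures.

Q = 28.4 × (2.79 − 0.01)^2.26 = 28.4 × 2.78^2.26 = 286.3 m³/s

286 m³/s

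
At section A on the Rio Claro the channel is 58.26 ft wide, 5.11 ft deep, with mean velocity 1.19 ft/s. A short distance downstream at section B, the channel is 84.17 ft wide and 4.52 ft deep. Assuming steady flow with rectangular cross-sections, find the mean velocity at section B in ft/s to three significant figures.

Q = A₁V₁ = (58.26×5.11) × 1.19 = 354.3 ft³/s
A₂ = 84.17 × 4.52 = 380.4 ft²
V₂ = Q/A₂ = 354.3/380.4 = 0.9312 ft/s

0.931 ft/s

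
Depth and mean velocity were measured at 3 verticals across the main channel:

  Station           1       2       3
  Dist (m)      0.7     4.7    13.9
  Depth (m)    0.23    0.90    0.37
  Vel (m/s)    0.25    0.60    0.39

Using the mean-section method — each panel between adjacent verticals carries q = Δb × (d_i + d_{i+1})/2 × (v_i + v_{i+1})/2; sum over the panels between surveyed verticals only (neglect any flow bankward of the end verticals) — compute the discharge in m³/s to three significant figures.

3.85 m³/s

Panel 1-2: Δb = 4 m, d̄ = (0.23+0.90)/2 = 0.565, v̄ = (0.25+0.60)/2 = 0.425 → q = 4×0.565×0.425 = 0.9605 m³/s
Panel 2-3: Δb = 9.2 m, d̄ = (0.90+0.37)/2 = 0.635, v̄ = (0.60+0.39)/2 = 0.495 → q = 9.2×0.635×0.495 = 2.892 m³/s
Q = Σ q = 3.852 m³/s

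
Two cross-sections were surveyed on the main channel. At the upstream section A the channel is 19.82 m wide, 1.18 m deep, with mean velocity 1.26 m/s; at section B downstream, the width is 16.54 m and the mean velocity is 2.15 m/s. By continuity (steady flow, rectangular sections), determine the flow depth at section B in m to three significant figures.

Q = A₁V₁ = (19.82×1.18) × 1.26 = 29.47 m³/s
d₂ = Q/(b₂ V₂) = 29.47/(16.54×2.15) = 0.8287 m

0.829 m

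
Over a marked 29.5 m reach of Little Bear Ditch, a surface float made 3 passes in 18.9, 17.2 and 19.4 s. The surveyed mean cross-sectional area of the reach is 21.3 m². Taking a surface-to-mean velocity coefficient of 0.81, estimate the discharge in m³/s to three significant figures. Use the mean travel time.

27.5 m³/s

t̄ = (18.9 + 17.2 + 19.4) / 3 = 18.5 s
v_surface = L / t̄ = 29.5 / 18.5 = 1.595 m/s
v_mean = 0.81 × 1.595 = 1.292 m/s
Q = A × v_mean = 21.3 × 1.292 = 27.51 m³/s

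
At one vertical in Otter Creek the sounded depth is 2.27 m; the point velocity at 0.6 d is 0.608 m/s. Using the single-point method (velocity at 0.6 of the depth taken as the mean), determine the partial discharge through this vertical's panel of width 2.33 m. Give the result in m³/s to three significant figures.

v̄ = v₀.₆ = 0.608 m/s
q = v̄ × d × w = 0.6080 × 2.27 × 2.33 = 3.216 m³/s

3.22 m³/s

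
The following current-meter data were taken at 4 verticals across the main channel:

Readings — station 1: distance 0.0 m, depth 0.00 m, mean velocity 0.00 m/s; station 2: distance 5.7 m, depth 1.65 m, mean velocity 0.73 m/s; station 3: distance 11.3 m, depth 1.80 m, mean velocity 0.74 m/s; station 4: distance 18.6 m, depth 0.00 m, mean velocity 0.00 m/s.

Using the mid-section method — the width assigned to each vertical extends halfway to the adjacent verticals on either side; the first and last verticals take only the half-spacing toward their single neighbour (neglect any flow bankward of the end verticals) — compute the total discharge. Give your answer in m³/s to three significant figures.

w_2 = (11.3 − 0.0)/2 = 5.65 m; q_2 = 0.73 × 1.65 × 5.65 = 6.805 m³/s
w_3 = (18.6 − 5.7)/2 = 6.45 m; q_3 = 0.74 × 1.80 × 6.45 = 8.591 m³/s
Stations 1, 4 contribute zero (depth or velocity is 0).
Q = Σ qᵢ = 15.40 m³/s

15.4 m³/s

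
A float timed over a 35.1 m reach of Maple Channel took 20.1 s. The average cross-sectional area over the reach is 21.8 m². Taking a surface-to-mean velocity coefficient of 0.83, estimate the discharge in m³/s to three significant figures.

31.6 m³/s

v_surface = L / t̄ = 35.1 / 20.1 = 1.746 m/s
v_mean = 0.83 × 1.746 = 1.449 m/s
Q = A × v_mean = 21.8 × 1.449 = 31.60 m³/s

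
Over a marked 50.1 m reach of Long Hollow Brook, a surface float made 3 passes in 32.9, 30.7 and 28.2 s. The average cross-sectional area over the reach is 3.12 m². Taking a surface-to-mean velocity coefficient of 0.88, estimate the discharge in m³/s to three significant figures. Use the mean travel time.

4.50 m³/s

t̄ = (32.9 + 30.7 + 28.2) / 3 = 30.6 s
v_surface = L / t̄ = 50.1 / 30.6 = 1.637 m/s
v_mean = 0.88 × 1.637 = 1.441 m/s
Q = A × v_mean = 3.12 × 1.441 = 4.495 m³/s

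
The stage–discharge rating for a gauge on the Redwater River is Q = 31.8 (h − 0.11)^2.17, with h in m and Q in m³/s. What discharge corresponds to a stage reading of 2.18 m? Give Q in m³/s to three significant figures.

Q = 31.8 × (2.18 − 0.11)^2.17 = 31.8 × 2.07^2.17 = 154.2 m³/s

154 m³/s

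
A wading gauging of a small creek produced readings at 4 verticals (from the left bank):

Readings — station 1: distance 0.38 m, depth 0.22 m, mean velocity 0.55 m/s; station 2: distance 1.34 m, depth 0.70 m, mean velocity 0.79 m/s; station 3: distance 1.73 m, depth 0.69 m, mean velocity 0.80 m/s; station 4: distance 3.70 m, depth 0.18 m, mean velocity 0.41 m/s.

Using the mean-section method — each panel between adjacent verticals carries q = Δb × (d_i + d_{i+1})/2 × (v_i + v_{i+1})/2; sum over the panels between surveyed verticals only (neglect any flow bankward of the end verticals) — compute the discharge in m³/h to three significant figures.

3710 m³/h

Panel 1-2: Δb = 0.96 m, d̄ = (0.22+0.70)/2 = 0.46, v̄ = (0.55+0.79)/2 = 0.67 → q = 0.96×0.46×0.67 = 0.2959 m³/s
Panel 2-3: Δb = 0.39 m, d̄ = (0.70+0.69)/2 = 0.695, v̄ = (0.79+0.80)/2 = 0.795 → q = 0.39×0.695×0.795 = 0.2155 m³/s
Panel 3-4: Δb = 1.97 m, d̄ = (0.69+0.18)/2 = 0.435, v̄ = (0.80+0.41)/2 = 0.605 → q = 1.97×0.435×0.605 = 0.5185 m³/s
Q = Σ q = 1.030 m³/s
= 1.030 × 3600 = 3707 m³/h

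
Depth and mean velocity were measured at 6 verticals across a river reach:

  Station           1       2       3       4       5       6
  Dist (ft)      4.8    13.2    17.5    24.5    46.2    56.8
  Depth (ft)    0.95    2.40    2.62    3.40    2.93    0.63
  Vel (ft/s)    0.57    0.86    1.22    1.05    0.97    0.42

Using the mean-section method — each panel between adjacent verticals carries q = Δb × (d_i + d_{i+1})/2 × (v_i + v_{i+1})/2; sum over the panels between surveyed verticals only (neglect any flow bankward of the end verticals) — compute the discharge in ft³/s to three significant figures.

Panel 1-2: Δb = 8.4 ft, d̄ = (0.95+2.40)/2 = 1.675, v̄ = (0.57+0.86)/2 = 0.715 → q = 8.4×1.675×0.715 = 10.06 ft³/s
Panel 2-3: Δb = 4.3 ft, d̄ = (2.40+2.62)/2 = 2.51, v̄ = (0.86+1.22)/2 = 1.04 → q = 4.3×2.51×1.04 = 11.22 ft³/s
Panel 3-4: Δb = 7 ft, d̄ = (2.62+3.40)/2 = 3.01, v̄ = (1.22+1.05)/2 = 1.135 → q = 7×3.01×1.135 = 23.91 ft³/s
Panel 4-5: Δb = 21.7 ft, d̄ = (3.40+2.93)/2 = 3.165, v̄ = (1.05+0.97)/2 = 1.01 → q = 21.7×3.165×1.01 = 69.37 ft³/s
Panel 5-6: Δb = 10.6 ft, d̄ = (2.93+0.63)/2 = 1.78, v̄ = (0.97+0.42)/2 = 0.695 → q = 10.6×1.78×0.695 = 13.11 ft³/s
Q = Σ q = 127.7 ft³/s

128 ft³/s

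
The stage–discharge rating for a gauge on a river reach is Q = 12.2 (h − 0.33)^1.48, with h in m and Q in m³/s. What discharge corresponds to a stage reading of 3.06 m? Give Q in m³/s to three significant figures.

Q = 12.2 × (3.06 − 0.33)^1.48 = 12.2 × 2.73^1.48 = 53.94 m³/s

53.9 m³/s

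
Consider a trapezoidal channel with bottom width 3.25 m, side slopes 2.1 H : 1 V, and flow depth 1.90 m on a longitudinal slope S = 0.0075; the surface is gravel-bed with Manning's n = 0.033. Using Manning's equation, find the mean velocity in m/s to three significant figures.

2.86 m/s

A = (b + z·y)·y = (3.25 + 2.1×1.90)×1.90 = 13.76 m²
P = b + 2y√(1+z²) = 3.25 + 2×1.90×√(1+2.1²) = 12.09 m
R = A/P = 13.76/12.09 = 1.138 m
Q = (1/n)·A·R^(2/3)·S^(1/2) = (1/0.033) × 13.76 × 1.138^(2/3) × 0.0075^(1/2) = 39.35 m³/s
V = Q/A = 39.35/13.76 = 2.860 m/s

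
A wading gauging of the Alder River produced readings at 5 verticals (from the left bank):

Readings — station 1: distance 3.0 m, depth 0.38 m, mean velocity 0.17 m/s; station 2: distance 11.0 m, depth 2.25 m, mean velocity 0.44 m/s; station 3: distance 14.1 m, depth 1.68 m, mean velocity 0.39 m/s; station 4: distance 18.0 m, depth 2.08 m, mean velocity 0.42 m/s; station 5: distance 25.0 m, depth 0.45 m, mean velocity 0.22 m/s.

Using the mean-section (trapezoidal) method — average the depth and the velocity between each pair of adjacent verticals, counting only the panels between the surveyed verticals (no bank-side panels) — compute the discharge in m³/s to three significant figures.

11.5 m³/s

Panel 1-2: Δb = 8 m, d̄ = (0.38+2.25)/2 = 1.315, v̄ = (0.17+0.44)/2 = 0.305 → q = 8×1.315×0.305 = 3.209 m³/s
Panel 2-3: Δb = 3.1 m, d̄ = (2.25+1.68)/2 = 1.965, v̄ = (0.44+0.39)/2 = 0.415 → q = 3.1×1.965×0.415 = 2.528 m³/s
Panel 3-4: Δb = 3.9 m, d̄ = (1.68+2.08)/2 = 1.88, v̄ = (0.39+0.42)/2 = 0.405 → q = 3.9×1.88×0.405 = 2.969 m³/s
Panel 4-5: Δb = 7 m, d̄ = (2.08+0.45)/2 = 1.265, v̄ = (0.42+0.22)/2 = 0.32 → q = 7×1.265×0.32 = 2.834 m³/s
Q = Σ q = 11.54 m³/s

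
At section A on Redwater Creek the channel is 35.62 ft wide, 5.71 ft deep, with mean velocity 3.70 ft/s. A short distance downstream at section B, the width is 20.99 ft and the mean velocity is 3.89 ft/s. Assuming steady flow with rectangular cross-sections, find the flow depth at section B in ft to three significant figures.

9.22 ft

Q = A₁V₁ = (35.62×5.71) × 3.70 = 752.5 ft³/s
d₂ = Q/(b₂ V₂) = 752.5/(20.99×3.89) = 9.217 ft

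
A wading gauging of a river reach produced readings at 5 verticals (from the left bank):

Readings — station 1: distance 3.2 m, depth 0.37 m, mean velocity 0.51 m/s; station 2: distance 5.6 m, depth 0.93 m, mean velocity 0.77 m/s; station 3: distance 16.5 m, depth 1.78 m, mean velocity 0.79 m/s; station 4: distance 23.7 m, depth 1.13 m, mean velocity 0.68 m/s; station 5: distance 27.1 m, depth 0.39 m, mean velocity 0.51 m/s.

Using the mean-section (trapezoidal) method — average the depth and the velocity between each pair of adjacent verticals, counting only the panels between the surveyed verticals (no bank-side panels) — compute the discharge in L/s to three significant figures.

Panel 1-2: Δb = 2.4 m, d̄ = (0.37+0.93)/2 = 0.65, v̄ = (0.51+0.77)/2 = 0.64 → q = 2.4×0.65×0.64 = 0.9984 m³/s
Panel 2-3: Δb = 10.9 m, d̄ = (0.93+1.78)/2 = 1.355, v̄ = (0.77+0.79)/2 = 0.78 → q = 10.9×1.355×0.78 = 11.52 m³/s
Panel 3-4: Δb = 7.2 m, d̄ = (1.78+1.13)/2 = 1.455, v̄ = (0.79+0.68)/2 = 0.735 → q = 7.2×1.455×0.735 = 7.700 m³/s
Panel 4-5: Δb = 3.4 m, d̄ = (1.13+0.39)/2 = 0.76, v̄ = (0.68+0.51)/2 = 0.595 → q = 3.4×0.76×0.595 = 1.537 m³/s
Q = Σ q = 21.76 m³/s
= 21.76 × 1000 = 21760 L/s

21800 L/s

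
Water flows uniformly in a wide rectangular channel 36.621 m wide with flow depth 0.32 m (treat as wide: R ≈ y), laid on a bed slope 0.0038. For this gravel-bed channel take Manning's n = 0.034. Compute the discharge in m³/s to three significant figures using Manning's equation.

A = b·y = 36.621 × 0.32 = 11.72 m²
Wide channel: R ≈ y = 0.32 m
Q = (1/n)·A·R^(2/3)·S^(1/2) = (1/0.034) × 11.72 × 0.3200^(2/3) × 0.0038^(1/2) = 9.940 m³/s

9.94 m³/s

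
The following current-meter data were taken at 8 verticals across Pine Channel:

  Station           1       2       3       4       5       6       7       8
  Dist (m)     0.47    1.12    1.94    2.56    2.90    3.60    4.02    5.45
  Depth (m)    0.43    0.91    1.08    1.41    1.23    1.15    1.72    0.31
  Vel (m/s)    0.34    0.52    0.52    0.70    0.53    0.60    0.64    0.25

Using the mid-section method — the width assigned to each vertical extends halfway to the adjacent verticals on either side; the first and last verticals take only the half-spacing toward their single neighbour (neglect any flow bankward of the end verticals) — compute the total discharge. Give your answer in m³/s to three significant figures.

3.07 m³/s

w_1 = (1.12 − 0.47)/2 = 0.325 m; q_1 = 0.34 × 0.43 × 0.325 = 0.04752 m³/s
w_2 = (1.94 − 0.47)/2 = 0.735 m; q_2 = 0.52 × 0.91 × 0.735 = 0.3478 m³/s
w_3 = (2.56 − 1.12)/2 = 0.72 m; q_3 = 0.52 × 1.08 × 0.72 = 0.4044 m³/s
w_4 = (2.90 − 1.94)/2 = 0.48 m; q_4 = 0.70 × 1.41 × 0.48 = 0.4738 m³/s
w_5 = (3.60 − 2.56)/2 = 0.52 m; q_5 = 0.53 × 1.23 × 0.52 = 0.3390 m³/s
w_6 = (4.02 − 2.90)/2 = 0.56 m; q_6 = 0.60 × 1.15 × 0.56 = 0.3864 m³/s
w_7 = (5.45 − 3.60)/2 = 0.925 m; q_7 = 0.64 × 1.72 × 0.925 = 1.018 m³/s
w_8 = (5.45 − 4.02)/2 = 0.715 m; q_8 = 0.25 × 0.31 × 0.715 = 0.05541 m³/s
Q = Σ qᵢ = 3.072 m³/s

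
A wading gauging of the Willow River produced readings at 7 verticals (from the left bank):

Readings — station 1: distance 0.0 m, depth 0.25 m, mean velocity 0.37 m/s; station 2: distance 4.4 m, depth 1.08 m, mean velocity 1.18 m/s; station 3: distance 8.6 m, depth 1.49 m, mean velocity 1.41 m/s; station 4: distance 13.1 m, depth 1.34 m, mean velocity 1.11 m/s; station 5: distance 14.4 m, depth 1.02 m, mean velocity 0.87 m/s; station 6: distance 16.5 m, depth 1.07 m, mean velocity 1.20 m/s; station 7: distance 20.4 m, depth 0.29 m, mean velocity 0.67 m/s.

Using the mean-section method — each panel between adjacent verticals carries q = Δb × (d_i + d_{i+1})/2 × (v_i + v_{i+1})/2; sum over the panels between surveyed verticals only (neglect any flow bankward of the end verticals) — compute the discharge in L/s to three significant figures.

Panel 1-2: Δb = 4.4 m, d̄ = (0.25+1.08)/2 = 0.665, v̄ = (0.37+1.18)/2 = 0.775 → q = 4.4×0.665×0.775 = 2.268 m³/s
Panel 2-3: Δb = 4.2 m, d̄ = (1.08+1.49)/2 = 1.285, v̄ = (1.18+1.41)/2 = 1.295 → q = 4.2×1.285×1.295 = 6.989 m³/s
Panel 3-4: Δb = 4.5 m, d̄ = (1.49+1.34)/2 = 1.415, v̄ = (1.41+1.11)/2 = 1.26 → q = 4.5×1.415×1.26 = 8.023 m³/s
Panel 4-5: Δb = 1.3 m, d̄ = (1.34+1.02)/2 = 1.18, v̄ = (1.11+0.87)/2 = 0.99 → q = 1.3×1.18×0.99 = 1.519 m³/s
Panel 5-6: Δb = 2.1 m, d̄ = (1.02+1.07)/2 = 1.045, v̄ = (0.87+1.20)/2 = 1.035 → q = 2.1×1.045×1.035 = 2.271 m³/s
Panel 6-7: Δb = 3.9 m, d̄ = (1.07+0.29)/2 = 0.68, v̄ = (1.20+0.67)/2 = 0.935 → q = 3.9×0.68×0.935 = 2.480 m³/s
Q = Σ q = 23.55 m³/s
= 23.55 × 1000 = 23550 L/s

23500 L/s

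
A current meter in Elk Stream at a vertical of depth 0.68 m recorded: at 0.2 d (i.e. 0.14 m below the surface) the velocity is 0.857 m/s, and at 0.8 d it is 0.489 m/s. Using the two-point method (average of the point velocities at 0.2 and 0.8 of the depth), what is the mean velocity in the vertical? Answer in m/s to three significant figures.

v̄ = (0.857 + 0.489) / 2 = 0.6730 m/s

0.673 m/s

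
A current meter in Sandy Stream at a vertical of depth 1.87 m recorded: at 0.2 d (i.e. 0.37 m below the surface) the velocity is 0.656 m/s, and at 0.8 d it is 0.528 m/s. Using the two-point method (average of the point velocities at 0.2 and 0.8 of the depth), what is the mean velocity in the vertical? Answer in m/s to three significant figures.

0.592 m/s

v̄ = (0.656 + 0.528) / 2 = 0.5920 m/s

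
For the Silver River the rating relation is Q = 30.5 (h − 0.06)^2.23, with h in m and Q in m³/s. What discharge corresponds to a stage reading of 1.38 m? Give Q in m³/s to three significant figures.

Q = 30.5 × (1.38 − 0.06)^2.23 = 30.5 × 1.32^2.23 = 56.65 m³/s

56.6 m³/s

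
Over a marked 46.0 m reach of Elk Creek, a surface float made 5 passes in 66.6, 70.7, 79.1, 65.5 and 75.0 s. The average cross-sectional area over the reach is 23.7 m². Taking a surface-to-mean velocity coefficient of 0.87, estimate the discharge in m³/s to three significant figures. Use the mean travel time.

t̄ = (66.6 + 70.7 + 79.1 + 65.5 + 75.0) / 5 = 71.38 s
v_surface = L / t̄ = 46.0 / 71.38 = 0.6444 m/s
v_mean = 0.87 × 0.6444 = 0.5607 m/s
Q = A × v_mean = 23.7 × 0.5607 = 13.29 m³/s

13.3 m³/s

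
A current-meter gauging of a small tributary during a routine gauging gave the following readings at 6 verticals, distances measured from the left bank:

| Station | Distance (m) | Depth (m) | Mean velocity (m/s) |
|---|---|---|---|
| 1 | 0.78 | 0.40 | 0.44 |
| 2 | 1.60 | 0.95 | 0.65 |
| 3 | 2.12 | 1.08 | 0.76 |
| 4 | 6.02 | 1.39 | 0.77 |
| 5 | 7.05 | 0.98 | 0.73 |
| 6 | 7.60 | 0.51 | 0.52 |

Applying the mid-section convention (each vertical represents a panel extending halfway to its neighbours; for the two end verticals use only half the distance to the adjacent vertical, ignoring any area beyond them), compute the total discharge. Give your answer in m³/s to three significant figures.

5.58 m³/s

w_1 = (1.60 − 0.78)/2 = 0.41 m; q_1 = 0.44 × 0.40 × 0.41 = 0.07216 m³/s
w_2 = (2.12 − 0.78)/2 = 0.67 m; q_2 = 0.65 × 0.95 × 0.67 = 0.4137 m³/s
w_3 = (6.02 − 1.60)/2 = 2.21 m; q_3 = 0.76 × 1.08 × 2.21 = 1.814 m³/s
w_4 = (7.05 − 2.12)/2 = 2.465 m; q_4 = 0.77 × 1.39 × 2.465 = 2.638 m³/s
w_5 = (7.60 − 6.02)/2 = 0.79 m; q_5 = 0.73 × 0.98 × 0.79 = 0.5652 m³/s
w_6 = (7.60 − 7.05)/2 = 0.275 m; q_6 = 0.52 × 0.51 × 0.275 = 0.07293 m³/s
Q = Σ qᵢ = 5.576 m³/s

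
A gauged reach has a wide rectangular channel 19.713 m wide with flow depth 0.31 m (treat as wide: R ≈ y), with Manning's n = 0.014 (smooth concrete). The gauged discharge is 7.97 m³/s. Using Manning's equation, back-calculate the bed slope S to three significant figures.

A = b·y = 19.713 × 0.31 = 6.111 m²
Wide channel: R ≈ y = 0.31 m
S = (Q·n / (1·A·R^(2/3)))² = (7.97×0.014 / (1×6.111×0.4580))² = 0.001589

0.00159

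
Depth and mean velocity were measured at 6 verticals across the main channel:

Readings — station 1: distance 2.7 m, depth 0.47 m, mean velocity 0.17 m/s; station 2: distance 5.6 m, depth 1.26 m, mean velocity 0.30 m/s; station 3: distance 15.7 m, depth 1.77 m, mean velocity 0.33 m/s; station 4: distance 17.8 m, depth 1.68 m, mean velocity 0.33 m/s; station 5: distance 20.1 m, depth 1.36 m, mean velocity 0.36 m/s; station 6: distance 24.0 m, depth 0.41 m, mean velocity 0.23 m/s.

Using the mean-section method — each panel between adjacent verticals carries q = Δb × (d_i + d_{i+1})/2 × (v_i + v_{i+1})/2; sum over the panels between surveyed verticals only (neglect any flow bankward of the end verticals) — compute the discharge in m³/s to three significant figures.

8.83 m³/s

Panel 1-2: Δb = 2.9 m, d̄ = (0.47+1.26)/2 = 0.865, v̄ = (0.17+0.30)/2 = 0.235 → q = 2.9×0.865×0.235 = 0.5895 m³/s
Panel 2-3: Δb = 10.1 m, d̄ = (1.26+1.77)/2 = 1.515, v̄ = (0.30+0.33)/2 = 0.315 → q = 10.1×1.515×0.315 = 4.820 m³/s
Panel 3-4: Δb = 2.1 m, d̄ = (1.77+1.68)/2 = 1.725, v̄ = (0.33+0.33)/2 = 0.33 → q = 2.1×1.725×0.33 = 1.195 m³/s
Panel 4-5: Δb = 2.3 m, d̄ = (1.68+1.36)/2 = 1.52, v̄ = (0.33+0.36)/2 = 0.345 → q = 2.3×1.52×0.345 = 1.206 m³/s
Panel 5-6: Δb = 3.9 m, d̄ = (1.36+0.41)/2 = 0.885, v̄ = (0.36+0.23)/2 = 0.295 → q = 3.9×0.885×0.295 = 1.018 m³/s
Q = Σ q = 8.829 m³/s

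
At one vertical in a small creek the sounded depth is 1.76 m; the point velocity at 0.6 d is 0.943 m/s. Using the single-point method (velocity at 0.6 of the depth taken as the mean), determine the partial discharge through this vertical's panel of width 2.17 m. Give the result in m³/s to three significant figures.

v̄ = v₀.₆ = 0.943 m/s
q = v̄ × d × w = 0.9430 × 1.76 × 2.17 = 3.602 m³/s

3.60 m³/s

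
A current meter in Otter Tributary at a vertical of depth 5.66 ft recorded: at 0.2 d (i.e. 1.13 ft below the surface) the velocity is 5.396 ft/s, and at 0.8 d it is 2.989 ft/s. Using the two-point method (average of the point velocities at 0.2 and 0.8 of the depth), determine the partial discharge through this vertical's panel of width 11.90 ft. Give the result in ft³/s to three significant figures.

282 ft³/s

v̄ = (5.396 + 2.989) / 2 = 4.193 ft/s
q = v̄ × d × w = 4.193 × 5.66 × 11.90 = 282.4 ft³/s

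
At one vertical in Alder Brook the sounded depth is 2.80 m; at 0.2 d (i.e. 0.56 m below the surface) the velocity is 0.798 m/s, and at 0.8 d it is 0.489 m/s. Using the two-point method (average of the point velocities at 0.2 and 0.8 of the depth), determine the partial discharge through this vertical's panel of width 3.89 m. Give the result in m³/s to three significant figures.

v̄ = (0.798 + 0.489) / 2 = 0.6435 m/s
q = v̄ × d × w = 0.6435 × 2.80 × 3.89 = 7.009 m³/s

7.01 m³/s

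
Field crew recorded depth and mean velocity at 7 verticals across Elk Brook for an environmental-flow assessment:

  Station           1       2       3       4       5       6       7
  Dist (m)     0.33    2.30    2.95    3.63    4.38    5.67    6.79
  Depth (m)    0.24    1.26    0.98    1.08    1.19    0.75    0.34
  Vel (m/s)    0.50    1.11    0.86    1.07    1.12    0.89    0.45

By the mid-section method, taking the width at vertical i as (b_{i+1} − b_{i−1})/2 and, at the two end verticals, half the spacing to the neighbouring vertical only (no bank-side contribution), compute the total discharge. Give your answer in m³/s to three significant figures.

5.59 m³/s

w_1 = (2.30 − 0.33)/2 = 0.985 m; q_1 = 0.50 × 0.24 × 0.985 = 0.1182 m³/s
w_2 = (2.95 − 0.33)/2 = 1.31 m; q_2 = 1.11 × 1.26 × 1.31 = 1.832 m³/s
w_3 = (3.63 − 2.30)/2 = 0.665 m; q_3 = 0.86 × 0.98 × 0.665 = 0.5605 m³/s
w_4 = (4.38 − 2.95)/2 = 0.715 m; q_4 = 1.07 × 1.08 × 0.715 = 0.8263 m³/s
w_5 = (5.67 − 3.63)/2 = 1.02 m; q_5 = 1.12 × 1.19 × 1.02 = 1.359 m³/s
w_6 = (6.79 − 4.38)/2 = 1.205 m; q_6 = 0.89 × 0.75 × 1.205 = 0.8043 m³/s
w_7 = (6.79 − 5.67)/2 = 0.56 m; q_7 = 0.45 × 0.34 × 0.56 = 0.08568 m³/s
Q = Σ qᵢ = 5.587 m³/s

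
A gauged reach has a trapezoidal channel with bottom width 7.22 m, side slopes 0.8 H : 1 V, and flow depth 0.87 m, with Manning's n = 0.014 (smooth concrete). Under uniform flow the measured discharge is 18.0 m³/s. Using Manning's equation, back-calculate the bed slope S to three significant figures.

A = (b + z·y)·y = (7.22 + 0.8×0.87)×0.87 = 6.887 m²
P = b + 2y√(1+z²) = 7.22 + 2×0.87×√(1+0.8²) = 9.448 m
R = A/P = 6.887/9.448 = 0.7289 m
S = (Q·n / (1·A·R^(2/3)))² = (18.0×0.014 / (1×6.887×0.8099))² = 0.002041

0.00204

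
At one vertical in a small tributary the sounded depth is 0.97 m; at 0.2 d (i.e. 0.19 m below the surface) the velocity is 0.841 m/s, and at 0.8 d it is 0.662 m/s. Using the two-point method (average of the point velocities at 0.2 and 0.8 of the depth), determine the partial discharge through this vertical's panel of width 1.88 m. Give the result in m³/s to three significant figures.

v̄ = (0.841 + 0.662) / 2 = 0.7515 m/s
q = v̄ × d × w = 0.7515 × 0.97 × 1.88 = 1.370 m³/s

1.37 m³/s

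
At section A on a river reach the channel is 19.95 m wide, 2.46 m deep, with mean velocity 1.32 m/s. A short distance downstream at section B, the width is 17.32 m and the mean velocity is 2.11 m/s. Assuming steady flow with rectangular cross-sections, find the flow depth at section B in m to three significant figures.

Q = A₁V₁ = (19.95×2.46) × 1.32 = 64.78 m³/s
d₂ = Q/(b₂ V₂) = 64.78/(17.32×2.11) = 1.773 m

1.77 m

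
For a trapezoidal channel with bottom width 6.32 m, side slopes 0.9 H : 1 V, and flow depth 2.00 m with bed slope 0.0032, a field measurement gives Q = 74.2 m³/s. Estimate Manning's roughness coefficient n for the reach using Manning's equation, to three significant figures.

0.0154

A = (b + z·y)·y = (6.32 + 0.9×2.00)×2.00 = 16.24 m²
P = b + 2y√(1+z²) = 6.32 + 2×2.00×√(1+0.9²) = 11.70 m
R = A/P = 16.24/11.70 = 1.388 m
n = (1/Q)·A·R^(2/3)·S^(1/2) = (1/74.2) × 16.24 × 1.244 × 0.05657 = 0.01540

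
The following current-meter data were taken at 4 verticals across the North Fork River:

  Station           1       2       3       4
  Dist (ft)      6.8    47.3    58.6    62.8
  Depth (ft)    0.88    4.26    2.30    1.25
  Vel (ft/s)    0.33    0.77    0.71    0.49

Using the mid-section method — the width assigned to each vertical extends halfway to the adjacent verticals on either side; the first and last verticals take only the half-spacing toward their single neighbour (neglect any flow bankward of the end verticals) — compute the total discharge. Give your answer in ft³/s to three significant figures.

w_1 = (47.3 − 6.8)/2 = 20.25 ft; q_1 = 0.33 × 0.88 × 20.25 = 5.881 ft³/s
w_2 = (58.6 − 6.8)/2 = 25.9 ft; q_2 = 0.77 × 4.26 × 25.9 = 84.96 ft³/s
w_3 = (62.8 − 47.3)/2 = 7.75 ft; q_3 = 0.71 × 2.30 × 7.75 = 12.66 ft³/s
w_4 = (62.8 − 58.6)/2 = 2.1 ft; q_4 = 0.49 × 1.25 × 2.1 = 1.286 ft³/s
Q = Σ qᵢ = 104.8 ft³/s

105 ft³/s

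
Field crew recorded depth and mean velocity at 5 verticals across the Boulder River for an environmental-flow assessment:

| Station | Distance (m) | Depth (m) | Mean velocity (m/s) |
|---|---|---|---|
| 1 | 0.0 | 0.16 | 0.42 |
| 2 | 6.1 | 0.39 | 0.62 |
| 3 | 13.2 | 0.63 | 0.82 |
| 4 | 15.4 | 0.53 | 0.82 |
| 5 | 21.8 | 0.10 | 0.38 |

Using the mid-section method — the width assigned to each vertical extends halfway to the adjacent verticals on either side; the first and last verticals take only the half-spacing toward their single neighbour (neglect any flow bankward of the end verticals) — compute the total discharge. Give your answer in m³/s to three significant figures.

6.19 m³/s

w_1 = (6.1 − 0.0)/2 = 3.05 m; q_1 = 0.42 × 0.16 × 3.05 = 0.2050 m³/s
w_2 = (13.2 − 0.0)/2 = 6.6 m; q_2 = 0.62 × 0.39 × 6.6 = 1.596 m³/s
w_3 = (15.4 − 6.1)/2 = 4.65 m; q_3 = 0.82 × 0.63 × 4.65 = 2.402 m³/s
w_4 = (21.8 − 13.2)/2 = 4.3 m; q_4 = 0.82 × 0.53 × 4.3 = 1.869 m³/s
w_5 = (21.8 − 15.4)/2 = 3.2 m; q_5 = 0.38 × 0.10 × 3.2 = 0.1216 m³/s
Q = Σ qᵢ = 6.193 m³/s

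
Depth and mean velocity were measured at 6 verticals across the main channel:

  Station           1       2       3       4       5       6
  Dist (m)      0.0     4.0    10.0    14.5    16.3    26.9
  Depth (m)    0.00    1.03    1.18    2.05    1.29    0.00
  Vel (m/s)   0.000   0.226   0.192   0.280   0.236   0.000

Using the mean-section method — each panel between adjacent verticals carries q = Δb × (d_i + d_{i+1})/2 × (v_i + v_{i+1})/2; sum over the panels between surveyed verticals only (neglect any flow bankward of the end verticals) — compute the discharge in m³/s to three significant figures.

4.92 m³/s

Panel 1-2: Δb = 4 m, d̄ = (0.00+1.03)/2 = 0.515, v̄ = (0.000+0.226)/2 = 0.113 → q = 4×0.515×0.113 = 0.2328 m³/s
Panel 2-3: Δb = 6 m, d̄ = (1.03+1.18)/2 = 1.105, v̄ = (0.226+0.192)/2 = 0.209 → q = 6×1.105×0.209 = 1.386 m³/s
Panel 3-4: Δb = 4.5 m, d̄ = (1.18+2.05)/2 = 1.615, v̄ = (0.192+0.280)/2 = 0.236 → q = 4.5×1.615×0.236 = 1.715 m³/s
Panel 4-5: Δb = 1.8 m, d̄ = (2.05+1.29)/2 = 1.67, v̄ = (0.280+0.236)/2 = 0.258 → q = 1.8×1.67×0.258 = 0.7755 m³/s
Panel 5-6: Δb = 10.6 m, d̄ = (1.29+0.00)/2 = 0.645, v̄ = (0.236+0.000)/2 = 0.118 → q = 10.6×0.645×0.118 = 0.8068 m³/s
Q = Σ q = 4.916 m³/s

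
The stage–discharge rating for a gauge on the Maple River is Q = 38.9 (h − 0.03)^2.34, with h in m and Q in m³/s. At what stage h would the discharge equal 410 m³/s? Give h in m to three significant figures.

2.77 m

h − h₀ = (Q/C)^(1/b) = (410/38.9)^(1/2.34) = 2.736 m
h = 0.03 + 2.736 = 2.766 m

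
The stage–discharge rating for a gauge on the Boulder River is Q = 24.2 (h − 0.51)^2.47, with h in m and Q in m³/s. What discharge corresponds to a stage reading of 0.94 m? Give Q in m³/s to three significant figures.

Q = 24.2 × (0.94 − 0.51)^2.47 = 24.2 × 0.43^2.47 = 3.009 m³/s

3.01 m³/s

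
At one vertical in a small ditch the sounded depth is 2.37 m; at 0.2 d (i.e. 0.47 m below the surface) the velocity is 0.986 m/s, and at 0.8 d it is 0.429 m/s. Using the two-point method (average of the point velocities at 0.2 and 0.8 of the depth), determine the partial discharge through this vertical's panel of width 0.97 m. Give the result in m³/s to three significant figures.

v̄ = (0.986 + 0.429) / 2 = 0.7075 m/s
q = v̄ × d × w = 0.7075 × 2.37 × 0.97 = 1.626 m³/s

1.63 m³/s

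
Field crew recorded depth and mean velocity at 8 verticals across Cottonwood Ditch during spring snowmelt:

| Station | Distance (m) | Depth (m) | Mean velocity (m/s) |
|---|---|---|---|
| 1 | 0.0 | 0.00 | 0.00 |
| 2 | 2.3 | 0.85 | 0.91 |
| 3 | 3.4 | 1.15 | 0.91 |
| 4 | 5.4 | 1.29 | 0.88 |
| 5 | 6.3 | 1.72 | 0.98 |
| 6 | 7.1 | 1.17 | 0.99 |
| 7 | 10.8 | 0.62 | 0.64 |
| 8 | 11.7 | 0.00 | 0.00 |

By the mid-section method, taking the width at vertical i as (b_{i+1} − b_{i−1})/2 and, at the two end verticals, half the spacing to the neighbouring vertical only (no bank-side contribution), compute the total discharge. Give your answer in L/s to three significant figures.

9530 L/s

w_2 = (3.4 − 0.0)/2 = 1.7 m; q_2 = 0.91 × 0.85 × 1.7 = 1.315 m³/s
w_3 = (5.4 − 2.3)/2 = 1.55 m; q_3 = 0.91 × 1.15 × 1.55 = 1.622 m³/s
w_4 = (6.3 − 3.4)/2 = 1.45 m; q_4 = 0.88 × 1.29 × 1.45 = 1.646 m³/s
w_5 = (7.1 − 5.4)/2 = 0.85 m; q_5 = 0.98 × 1.72 × 0.85 = 1.433 m³/s
w_6 = (10.8 − 6.3)/2 = 2.25 m; q_6 = 0.99 × 1.17 × 2.25 = 2.606 m³/s
w_7 = (11.7 − 7.1)/2 = 2.3 m; q_7 = 0.64 × 0.62 × 2.3 = 0.9126 m³/s
Stations 1, 8 contribute zero (depth or velocity is 0).
Q = Σ qᵢ = 9.535 m³/s
= 9.535 × 1000 = 9535 L/s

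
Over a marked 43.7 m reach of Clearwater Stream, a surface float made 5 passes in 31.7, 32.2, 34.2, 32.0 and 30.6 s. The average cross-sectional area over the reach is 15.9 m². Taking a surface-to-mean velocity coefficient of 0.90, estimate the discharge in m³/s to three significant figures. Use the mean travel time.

t̄ = (31.7 + 32.2 + 34.2 + 32.0 + 30.6) / 5 = 32.14 s
v_surface = L / t̄ = 43.7 / 32.14 = 1.360 m/s
v_mean = 0.90 × 1.360 = 1.224 m/s
Q = A × v_mean = 15.9 × 1.224 = 19.46 m³/s

19.5 m³/s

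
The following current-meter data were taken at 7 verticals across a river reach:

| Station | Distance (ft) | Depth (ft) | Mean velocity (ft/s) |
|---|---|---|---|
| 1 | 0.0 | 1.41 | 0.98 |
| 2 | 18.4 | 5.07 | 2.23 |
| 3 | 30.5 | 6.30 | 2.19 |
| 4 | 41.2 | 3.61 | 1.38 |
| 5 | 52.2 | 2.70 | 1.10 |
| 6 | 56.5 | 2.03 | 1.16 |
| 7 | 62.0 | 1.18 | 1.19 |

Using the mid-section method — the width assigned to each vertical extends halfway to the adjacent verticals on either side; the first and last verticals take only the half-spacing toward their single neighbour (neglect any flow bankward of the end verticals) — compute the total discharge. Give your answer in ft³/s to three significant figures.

w_1 = (18.4 − 0.0)/2 = 9.2 ft; q_1 = 0.98 × 1.41 × 9.2 = 12.71 ft³/s
w_2 = (30.5 − 0.0)/2 = 15.25 ft; q_2 = 2.23 × 5.07 × 15.25 = 172.4 ft³/s
w_3 = (41.2 − 18.4)/2 = 11.4 ft; q_3 = 2.19 × 6.30 × 11.4 = 157.3 ft³/s
w_4 = (52.2 − 30.5)/2 = 10.85 ft; q_4 = 1.38 × 3.61 × 10.85 = 54.05 ft³/s
w_5 = (56.5 − 41.2)/2 = 7.65 ft; q_5 = 1.10 × 2.70 × 7.65 = 22.72 ft³/s
w_6 = (62.0 − 52.2)/2 = 4.9 ft; q_6 = 1.16 × 2.03 × 4.9 = 11.54 ft³/s
w_7 = (62.0 − 56.5)/2 = 2.75 ft; q_7 = 1.19 × 1.18 × 2.75 = 3.862 ft³/s
Q = Σ qᵢ = 434.6 ft³/s

435 ft³/s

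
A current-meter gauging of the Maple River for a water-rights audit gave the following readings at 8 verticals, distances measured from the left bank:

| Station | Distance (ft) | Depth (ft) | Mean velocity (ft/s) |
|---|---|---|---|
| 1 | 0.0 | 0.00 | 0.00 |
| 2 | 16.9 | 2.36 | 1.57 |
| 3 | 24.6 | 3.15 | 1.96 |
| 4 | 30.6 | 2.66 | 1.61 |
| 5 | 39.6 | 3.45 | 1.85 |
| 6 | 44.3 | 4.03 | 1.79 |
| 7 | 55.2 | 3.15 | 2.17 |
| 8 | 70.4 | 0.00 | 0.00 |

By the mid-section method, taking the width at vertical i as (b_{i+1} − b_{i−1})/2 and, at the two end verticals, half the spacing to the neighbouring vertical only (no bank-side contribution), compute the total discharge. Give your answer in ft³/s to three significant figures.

309 ft³/s

w_2 = (24.6 − 0.0)/2 = 12.3 ft; q_2 = 1.57 × 2.36 × 12.3 = 45.57 ft³/s
w_3 = (30.6 − 16.9)/2 = 6.85 ft; q_3 = 1.96 × 3.15 × 6.85 = 42.29 ft³/s
w_4 = (39.6 − 24.6)/2 = 7.5 ft; q_4 = 1.61 × 2.66 × 7.5 = 32.12 ft³/s
w_5 = (44.3 − 30.6)/2 = 6.85 ft; q_5 = 1.85 × 3.45 × 6.85 = 43.72 ft³/s
w_6 = (55.2 − 39.6)/2 = 7.8 ft; q_6 = 1.79 × 4.03 × 7.8 = 56.27 ft³/s
w_7 = (70.4 − 44.3)/2 = 13.05 ft; q_7 = 2.17 × 3.15 × 13.05 = 89.20 ft³/s
Stations 1, 8 contribute zero (depth or velocity is 0).
Q = Σ qᵢ = 309.2 ft³/s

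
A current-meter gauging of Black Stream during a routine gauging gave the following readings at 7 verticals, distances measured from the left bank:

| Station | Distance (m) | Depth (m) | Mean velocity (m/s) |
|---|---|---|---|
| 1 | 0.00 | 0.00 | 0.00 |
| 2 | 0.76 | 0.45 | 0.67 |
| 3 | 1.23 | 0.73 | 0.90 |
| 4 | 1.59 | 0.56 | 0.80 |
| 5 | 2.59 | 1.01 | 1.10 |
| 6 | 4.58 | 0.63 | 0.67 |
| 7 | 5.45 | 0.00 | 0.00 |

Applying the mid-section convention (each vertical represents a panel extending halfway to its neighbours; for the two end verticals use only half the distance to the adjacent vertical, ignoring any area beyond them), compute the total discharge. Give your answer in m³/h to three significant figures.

10900 m³/h

w_2 = (1.23 − 0.00)/2 = 0.615 m; q_2 = 0.67 × 0.45 × 0.615 = 0.1854 m³/s
w_3 = (1.59 − 0.76)/2 = 0.415 m; q_3 = 0.90 × 0.73 × 0.415 = 0.2727 m³/s
w_4 = (2.59 − 1.23)/2 = 0.68 m; q_4 = 0.80 × 0.56 × 0.68 = 0.3046 m³/s
w_5 = (4.58 − 1.59)/2 = 1.495 m; q_5 = 1.10 × 1.01 × 1.495 = 1.661 m³/s
w_6 = (5.45 − 2.59)/2 = 1.43 m; q_6 = 0.67 × 0.63 × 1.43 = 0.6036 m³/s
Stations 1, 7 contribute zero (depth or velocity is 0).
Q = Σ qᵢ = 3.027 m³/s
= 3.027 × 3600 = 10900 m³/h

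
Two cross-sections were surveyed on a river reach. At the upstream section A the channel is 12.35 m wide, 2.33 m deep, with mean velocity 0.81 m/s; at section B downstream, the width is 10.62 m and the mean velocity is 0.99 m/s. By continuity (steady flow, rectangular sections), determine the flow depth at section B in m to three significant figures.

Q = A₁V₁ = (12.35×2.33) × 0.81 = 23.31 m³/s
d₂ = Q/(b₂ V₂) = 23.31/(10.62×0.99) = 2.217 m

2.22 m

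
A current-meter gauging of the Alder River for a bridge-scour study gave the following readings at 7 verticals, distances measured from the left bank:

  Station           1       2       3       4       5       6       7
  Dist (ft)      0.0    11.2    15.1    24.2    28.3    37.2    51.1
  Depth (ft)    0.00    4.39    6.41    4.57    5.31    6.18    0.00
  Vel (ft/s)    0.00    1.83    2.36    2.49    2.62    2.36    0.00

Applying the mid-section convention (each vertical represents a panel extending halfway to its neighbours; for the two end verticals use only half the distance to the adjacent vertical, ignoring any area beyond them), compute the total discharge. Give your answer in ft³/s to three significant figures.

491 ft³/s

w_2 = (15.1 − 0.0)/2 = 7.55 ft; q_2 = 1.83 × 4.39 × 7.55 = 60.65 ft³/s
w_3 = (24.2 − 11.2)/2 = 6.5 ft; q_3 = 2.36 × 6.41 × 6.5 = 98.33 ft³/s
w_4 = (28.3 − 15.1)/2 = 6.6 ft; q_4 = 2.49 × 4.57 × 6.6 = 75.10 ft³/s
w_5 = (37.2 − 24.2)/2 = 6.5 ft; q_5 = 2.62 × 5.31 × 6.5 = 90.43 ft³/s
w_6 = (51.1 − 28.3)/2 = 11.4 ft; q_6 = 2.36 × 6.18 × 11.4 = 166.3 ft³/s
Stations 1, 7 contribute zero (depth or velocity is 0).
Q = Σ qᵢ = 490.8 ft³/s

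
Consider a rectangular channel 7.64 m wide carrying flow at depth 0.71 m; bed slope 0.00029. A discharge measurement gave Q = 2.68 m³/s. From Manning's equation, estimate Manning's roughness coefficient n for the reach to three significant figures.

0.0245

A = b·y = 7.64 × 0.71 = 5.424 m²
P = b + 2y = 7.64 + 2×0.71 = 9.060 m
R = A/P = 5.424/9.060 = 0.5987 m
n = (1/Q)·A·R^(2/3)·S^(1/2) = (1/2.68) × 5.424 × 0.7104 × 0.01703 = 0.02448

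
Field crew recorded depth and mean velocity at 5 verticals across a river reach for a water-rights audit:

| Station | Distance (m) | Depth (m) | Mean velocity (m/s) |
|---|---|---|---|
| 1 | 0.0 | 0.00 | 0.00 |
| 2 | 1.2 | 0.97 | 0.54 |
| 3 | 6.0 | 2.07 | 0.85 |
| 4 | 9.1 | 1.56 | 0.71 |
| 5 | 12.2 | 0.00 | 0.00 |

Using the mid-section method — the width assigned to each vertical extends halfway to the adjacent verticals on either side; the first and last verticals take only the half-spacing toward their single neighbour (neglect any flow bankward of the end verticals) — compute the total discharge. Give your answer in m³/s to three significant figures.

12.0 m³/s

w_2 = (6.0 − 0.0)/2 = 3 m; q_2 = 0.54 × 0.97 × 3 = 1.571 m³/s
w_3 = (9.1 − 1.2)/2 = 3.95 m; q_3 = 0.85 × 2.07 × 3.95 = 6.950 m³/s
w_4 = (12.2 − 6.0)/2 = 3.1 m; q_4 = 0.71 × 1.56 × 3.1 = 3.434 m³/s
Stations 1, 5 contribute zero (depth or velocity is 0).
Q = Σ qᵢ = 11.95 m³/s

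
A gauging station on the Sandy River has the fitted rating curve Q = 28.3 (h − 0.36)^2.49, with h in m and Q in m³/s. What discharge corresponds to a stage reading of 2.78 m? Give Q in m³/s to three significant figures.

256 m³/s

Q = 28.3 × (2.78 − 0.36)^2.49 = 28.3 × 2.42^2.49 = 255.6 m³/s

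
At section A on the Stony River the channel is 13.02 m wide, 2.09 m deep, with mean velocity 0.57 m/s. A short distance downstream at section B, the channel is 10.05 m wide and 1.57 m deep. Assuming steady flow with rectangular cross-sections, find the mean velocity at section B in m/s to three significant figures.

Q = A₁V₁ = (13.02×2.09) × 0.57 = 15.51 m³/s
A₂ = 10.05 × 1.57 = 15.78 m²
V₂ = Q/A₂ = 15.51/15.78 = 0.9830 m/s

0.983 m/s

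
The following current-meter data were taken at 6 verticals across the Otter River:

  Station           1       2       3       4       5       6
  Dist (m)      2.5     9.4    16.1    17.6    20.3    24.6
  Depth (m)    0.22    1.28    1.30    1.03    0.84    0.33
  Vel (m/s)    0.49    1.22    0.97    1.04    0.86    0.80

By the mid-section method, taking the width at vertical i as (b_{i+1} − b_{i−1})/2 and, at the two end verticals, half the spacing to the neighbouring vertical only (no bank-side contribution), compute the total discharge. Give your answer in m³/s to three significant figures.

21.5 m³/s

w_1 = (9.4 − 2.5)/2 = 3.45 m; q_1 = 0.49 × 0.22 × 3.45 = 0.3719 m³/s
w_2 = (16.1 − 2.5)/2 = 6.8 m; q_2 = 1.22 × 1.28 × 6.8 = 10.62 m³/s
w_3 = (17.6 − 9.4)/2 = 4.1 m; q_3 = 0.97 × 1.30 × 4.1 = 5.170 m³/s
w_4 = (20.3 − 16.1)/2 = 2.1 m; q_4 = 1.04 × 1.03 × 2.1 = 2.250 m³/s
w_5 = (24.6 − 17.6)/2 = 3.5 m; q_5 = 0.86 × 0.84 × 3.5 = 2.528 m³/s
w_6 = (24.6 − 20.3)/2 = 2.15 m; q_6 = 0.80 × 0.33 × 2.15 = 0.5676 m³/s
Q = Σ qᵢ = 21.51 m³/s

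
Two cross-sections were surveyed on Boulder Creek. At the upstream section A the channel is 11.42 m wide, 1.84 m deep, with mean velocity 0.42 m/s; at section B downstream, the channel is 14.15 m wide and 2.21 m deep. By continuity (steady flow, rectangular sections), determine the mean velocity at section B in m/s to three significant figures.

Q = A₁V₁ = (11.42×1.84) × 0.42 = 8.825 m³/s
A₂ = 14.15 × 2.21 = 31.27 m²
V₂ = Q/A₂ = 8.825/31.27 = 0.2822 m/s

0.282 m/s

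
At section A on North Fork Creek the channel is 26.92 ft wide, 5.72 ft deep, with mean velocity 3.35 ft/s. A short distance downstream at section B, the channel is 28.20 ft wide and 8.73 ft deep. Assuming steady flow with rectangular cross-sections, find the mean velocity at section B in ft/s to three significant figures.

Q = A₁V₁ = (26.92×5.72) × 3.35 = 515.8 ft³/s
A₂ = 28.20 × 8.73 = 246.2 ft²
V₂ = Q/A₂ = 515.8/246.2 = 2.095 ft/s

2.10 ft/s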